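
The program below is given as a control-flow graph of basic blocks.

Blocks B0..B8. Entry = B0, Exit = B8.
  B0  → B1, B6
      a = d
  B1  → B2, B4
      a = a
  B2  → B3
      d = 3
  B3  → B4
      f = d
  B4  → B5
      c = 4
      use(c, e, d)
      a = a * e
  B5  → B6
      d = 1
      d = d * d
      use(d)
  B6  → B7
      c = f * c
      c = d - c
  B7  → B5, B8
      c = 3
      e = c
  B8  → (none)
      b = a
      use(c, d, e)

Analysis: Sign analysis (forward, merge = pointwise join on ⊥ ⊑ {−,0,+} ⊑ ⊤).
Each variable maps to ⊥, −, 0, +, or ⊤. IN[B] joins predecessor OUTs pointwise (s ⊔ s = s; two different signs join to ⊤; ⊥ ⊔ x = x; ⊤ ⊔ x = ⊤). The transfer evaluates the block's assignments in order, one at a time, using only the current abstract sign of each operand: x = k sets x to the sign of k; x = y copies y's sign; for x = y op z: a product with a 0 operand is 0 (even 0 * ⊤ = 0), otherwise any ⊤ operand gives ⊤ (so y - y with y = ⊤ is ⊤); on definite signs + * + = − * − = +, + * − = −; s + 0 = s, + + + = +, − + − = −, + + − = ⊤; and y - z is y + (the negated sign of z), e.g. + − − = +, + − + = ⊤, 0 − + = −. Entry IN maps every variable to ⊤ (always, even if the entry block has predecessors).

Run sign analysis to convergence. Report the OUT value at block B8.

Answer: {a: ⊤, b: ⊤, c: +, d: ⊤, e: +, f: ⊤}

Trace:
Converged values:
  B0: | IN=(all ⊤) | OUT=(all ⊤)
  B1: | IN=(all ⊤) | OUT=(all ⊤)
  B2: | IN=(all ⊤) | OUT={d:+; rest ⊤}
  B3: | IN={d:+; rest ⊤} | OUT={d:+, f:+; rest ⊤}
  B4: | IN=(all ⊤) | OUT={c:+; rest ⊤}
  B5: | IN={c:+; rest ⊤} | OUT={c:+, d:+; rest ⊤}
  B6: | IN=(all ⊤) | OUT=(all ⊤)
  B7: | IN=(all ⊤) | OUT={c:+, e:+; rest ⊤}
  B8: | IN={c:+, e:+; rest ⊤} | OUT={c:+, e:+; rest ⊤}

Merge at B8: IN[B8] = OUT[B7] = {a: ⊤, b: ⊤, c: +, d: ⊤, e: +, f: ⊤}
Applying B8's transfer function to that IN value gives OUT[B8] (row B8 above).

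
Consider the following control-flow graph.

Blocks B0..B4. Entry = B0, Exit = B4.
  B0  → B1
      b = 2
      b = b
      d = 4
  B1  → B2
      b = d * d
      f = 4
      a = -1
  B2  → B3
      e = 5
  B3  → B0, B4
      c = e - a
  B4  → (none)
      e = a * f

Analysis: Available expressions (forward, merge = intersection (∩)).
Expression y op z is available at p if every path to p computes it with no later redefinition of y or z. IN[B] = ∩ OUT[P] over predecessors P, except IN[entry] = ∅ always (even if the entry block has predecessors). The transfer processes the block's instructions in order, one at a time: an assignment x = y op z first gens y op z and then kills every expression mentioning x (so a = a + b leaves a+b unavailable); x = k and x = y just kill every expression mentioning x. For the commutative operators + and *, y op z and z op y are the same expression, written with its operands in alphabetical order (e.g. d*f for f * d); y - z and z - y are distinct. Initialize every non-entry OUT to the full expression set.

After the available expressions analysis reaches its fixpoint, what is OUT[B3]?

Answer: {d*d, e-a}

Working:
Per-block solution:
  B0: | IN={} | OUT={}
  B1: | IN={} | OUT={d*d}
  B2: | IN={d*d} | OUT={d*d}
  B3: | IN={d*d} | OUT={d*d, e-a}
  B4: | IN={d*d, e-a} | OUT={a*f, d*d}

Merge at B3: IN[B3] = OUT[B2] = {d*d}
Applying B3's transfer function to that IN value gives OUT[B3] (row B3 above).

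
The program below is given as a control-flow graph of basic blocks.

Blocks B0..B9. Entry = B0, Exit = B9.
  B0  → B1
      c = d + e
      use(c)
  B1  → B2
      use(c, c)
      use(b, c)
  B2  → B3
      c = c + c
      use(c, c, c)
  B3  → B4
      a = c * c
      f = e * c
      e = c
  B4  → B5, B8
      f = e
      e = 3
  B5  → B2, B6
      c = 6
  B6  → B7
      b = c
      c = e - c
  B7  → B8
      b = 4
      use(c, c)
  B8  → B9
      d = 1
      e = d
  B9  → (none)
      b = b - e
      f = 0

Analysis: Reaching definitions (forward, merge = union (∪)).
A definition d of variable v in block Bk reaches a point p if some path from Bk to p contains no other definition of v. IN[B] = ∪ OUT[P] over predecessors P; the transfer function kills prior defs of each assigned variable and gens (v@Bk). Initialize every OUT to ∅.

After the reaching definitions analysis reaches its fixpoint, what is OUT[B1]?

Converged values:
  B0:  IN={}  OUT={c@B0}
  B1:  IN={c@B0}  OUT={c@B0}
  B2:  IN={a@B3, c@B0, c@B5, e@B4, f@B4}  OUT={a@B3, c@B2, e@B4, f@B4}
  B3:  IN={a@B3, c@B2, e@B4, f@B4}  OUT={a@B3, c@B2, e@B3, f@B3}
  B4:  IN={a@B3, c@B2, e@B3, f@B3}  OUT={a@B3, c@B2, e@B4, f@B4}
  B5:  IN={a@B3, c@B2, e@B4, f@B4}  OUT={a@B3, c@B5, e@B4, f@B4}
  B6:  IN={a@B3, c@B5, e@B4, f@B4}  OUT={a@B3, b@B6, c@B6, e@B4, f@B4}
  B7:  IN={a@B3, b@B6, c@B6, e@B4, f@B4}  OUT={a@B3, b@B7, c@B6, e@B4, f@B4}
  B8:  IN={a@B3, b@B7, c@B2, c@B6, e@B4, f@B4}  OUT={a@B3, b@B7, c@B2, c@B6, d@B8, e@B8, f@B4}
  B9:  IN={a@B3, b@B7, c@B2, c@B6, d@B8, e@B8, f@B4}  OUT={a@B3, b@B9, c@B2, c@B6, d@B8, e@B8, f@B9}

Merge at B1: IN[B1] = OUT[B0] = {c@B0}
Applying B1's transfer function to that IN value gives OUT[B1] (row B1 above).

Answer: {c@B0}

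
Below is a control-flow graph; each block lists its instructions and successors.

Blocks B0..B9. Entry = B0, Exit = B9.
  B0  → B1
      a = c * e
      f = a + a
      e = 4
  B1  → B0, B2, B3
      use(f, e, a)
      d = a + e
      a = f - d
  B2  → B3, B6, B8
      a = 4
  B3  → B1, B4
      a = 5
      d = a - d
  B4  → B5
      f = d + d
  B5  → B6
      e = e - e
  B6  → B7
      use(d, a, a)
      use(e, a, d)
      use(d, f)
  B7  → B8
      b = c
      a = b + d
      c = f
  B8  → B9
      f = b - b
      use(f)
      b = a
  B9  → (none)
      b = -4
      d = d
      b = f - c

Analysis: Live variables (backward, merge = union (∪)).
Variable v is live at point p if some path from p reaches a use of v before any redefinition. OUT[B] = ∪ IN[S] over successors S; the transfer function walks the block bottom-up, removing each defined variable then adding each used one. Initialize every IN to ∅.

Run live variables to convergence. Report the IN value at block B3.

Answer: {b, c, d, e, f}

Working:
Fixpoint table:
  B0: | IN={b, c, e} | OUT={a, b, c, e, f}
  B1: | IN={a, b, c, e, f} | OUT={b, c, d, e, f}
  B2: | IN={b, c, d, e, f} | OUT={a, b, c, d, e, f}
  B3: | IN={b, c, d, e, f} | OUT={a, b, c, d, e, f}
  B4: | IN={a, c, d, e} | OUT={a, c, d, e, f}
  B5: | IN={a, c, d, e, f} | OUT={a, c, d, e, f}
  B6: | IN={a, c, d, e, f} | OUT={c, d, f}
  B7: | IN={c, d, f} | OUT={a, b, c, d}
  B8: | IN={a, b, c, d} | OUT={c, d, f}
  B9: | IN={c, d, f} | OUT={}

Merge at B3: OUT[B3] = IN[B1] ⊔ IN[B4] = {a, b, c, d, e, f}
Applying B3's transfer function to that OUT value gives IN[B3] (row B3 above).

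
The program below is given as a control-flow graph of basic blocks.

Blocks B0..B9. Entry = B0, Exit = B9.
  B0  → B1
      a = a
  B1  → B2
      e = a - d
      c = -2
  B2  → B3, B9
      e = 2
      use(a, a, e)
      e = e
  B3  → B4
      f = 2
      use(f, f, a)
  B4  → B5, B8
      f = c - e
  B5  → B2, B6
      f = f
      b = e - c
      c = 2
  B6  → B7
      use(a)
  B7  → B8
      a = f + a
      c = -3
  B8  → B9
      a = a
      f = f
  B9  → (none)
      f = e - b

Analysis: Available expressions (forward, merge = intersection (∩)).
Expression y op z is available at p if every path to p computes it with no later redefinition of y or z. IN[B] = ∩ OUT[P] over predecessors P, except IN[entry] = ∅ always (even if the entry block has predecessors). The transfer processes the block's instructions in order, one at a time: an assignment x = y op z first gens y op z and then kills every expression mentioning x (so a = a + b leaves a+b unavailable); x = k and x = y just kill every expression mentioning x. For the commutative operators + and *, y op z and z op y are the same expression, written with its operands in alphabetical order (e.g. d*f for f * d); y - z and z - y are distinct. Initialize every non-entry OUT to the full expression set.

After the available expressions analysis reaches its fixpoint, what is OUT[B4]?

Answer: {a-d, c-e}

Trace:
Converged values:
  B0:   IN={}   OUT={}
  B1:   IN={}   OUT={a-d}
  B2:   IN={a-d}   OUT={a-d}
  B3:   IN={a-d}   OUT={a-d}
  B4:   IN={a-d}   OUT={a-d, c-e}
  B5:   IN={a-d, c-e}   OUT={a-d}
  B6:   IN={a-d}   OUT={a-d}
  B7:   IN={a-d}   OUT={}
  B8:   IN={}   OUT={}
  B9:   IN={}   OUT={e-b}

Merge at B4: IN[B4] = OUT[B3] = {a-d}
Applying B4's transfer function to that IN value gives OUT[B4] (row B4 above).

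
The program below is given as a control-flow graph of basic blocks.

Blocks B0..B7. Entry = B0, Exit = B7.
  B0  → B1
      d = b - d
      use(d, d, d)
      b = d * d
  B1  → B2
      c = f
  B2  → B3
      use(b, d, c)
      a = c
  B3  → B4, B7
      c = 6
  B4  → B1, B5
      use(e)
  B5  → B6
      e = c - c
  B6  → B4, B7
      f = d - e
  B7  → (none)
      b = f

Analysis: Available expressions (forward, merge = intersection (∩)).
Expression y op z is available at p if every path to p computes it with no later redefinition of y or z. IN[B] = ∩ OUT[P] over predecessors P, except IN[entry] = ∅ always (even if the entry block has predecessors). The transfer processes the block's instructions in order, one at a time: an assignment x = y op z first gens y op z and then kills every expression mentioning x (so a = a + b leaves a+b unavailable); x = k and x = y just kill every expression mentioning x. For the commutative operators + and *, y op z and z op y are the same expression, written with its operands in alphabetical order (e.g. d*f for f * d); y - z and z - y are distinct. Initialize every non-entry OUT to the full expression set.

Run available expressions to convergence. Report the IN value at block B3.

Answer: {d*d}

Trace:
Converged values:
  B0:  IN={}  OUT={d*d}
  B1:  IN={d*d}  OUT={d*d}
  B2:  IN={d*d}  OUT={d*d}
  B3:  IN={d*d}  OUT={d*d}
  B4:  IN={d*d}  OUT={d*d}
  B5:  IN={d*d}  OUT={c-c, d*d}
  B6:  IN={c-c, d*d}  OUT={c-c, d*d, d-e}
  B7:  IN={d*d}  OUT={d*d}

Merge at B3: IN[B3] = OUT[B2] = {d*d}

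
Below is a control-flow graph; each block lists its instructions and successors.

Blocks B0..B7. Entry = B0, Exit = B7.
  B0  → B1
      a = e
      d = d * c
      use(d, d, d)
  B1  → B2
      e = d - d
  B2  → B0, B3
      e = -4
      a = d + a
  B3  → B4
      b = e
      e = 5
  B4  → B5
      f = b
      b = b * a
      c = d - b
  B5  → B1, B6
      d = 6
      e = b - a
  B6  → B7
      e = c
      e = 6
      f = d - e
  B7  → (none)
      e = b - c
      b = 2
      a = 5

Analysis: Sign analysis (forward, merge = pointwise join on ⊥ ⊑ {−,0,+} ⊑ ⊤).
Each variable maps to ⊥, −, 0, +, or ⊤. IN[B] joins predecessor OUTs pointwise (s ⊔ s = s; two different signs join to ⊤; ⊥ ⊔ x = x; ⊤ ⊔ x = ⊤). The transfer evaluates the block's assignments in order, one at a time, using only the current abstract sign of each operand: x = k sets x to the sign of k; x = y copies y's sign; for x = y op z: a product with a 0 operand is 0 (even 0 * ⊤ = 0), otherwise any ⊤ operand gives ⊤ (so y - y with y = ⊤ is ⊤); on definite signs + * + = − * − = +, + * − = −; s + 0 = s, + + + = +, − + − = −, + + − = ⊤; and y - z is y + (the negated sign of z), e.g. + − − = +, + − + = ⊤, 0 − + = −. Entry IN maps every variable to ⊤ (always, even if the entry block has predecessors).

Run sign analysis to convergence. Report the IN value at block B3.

Answer: {a: ⊤, b: ⊤, c: ⊤, d: ⊤, e: -, f: ⊤}

Derivation:
Per-block solution:
  B0: | IN=(all ⊤) | OUT=(all ⊤)
  B1: | IN=(all ⊤) | OUT=(all ⊤)
  B2: | IN=(all ⊤) | OUT={e:-; rest ⊤}
  B3: | IN={e:-; rest ⊤} | OUT={b:-, e:+; rest ⊤}
  B4: | IN={b:-, e:+; rest ⊤} | OUT={e:+, f:-; rest ⊤}
  B5: | IN={e:+, f:-; rest ⊤} | OUT={d:+, f:-; rest ⊤}
  B6: | IN={d:+, f:-; rest ⊤} | OUT={d:+, e:+; rest ⊤}
  B7: | IN={d:+, e:+; rest ⊤} | OUT={a:+, b:+, d:+; rest ⊤}

Merge at B3: IN[B3] = OUT[B2] = {a: ⊤, b: ⊤, c: ⊤, d: ⊤, e: -, f: ⊤}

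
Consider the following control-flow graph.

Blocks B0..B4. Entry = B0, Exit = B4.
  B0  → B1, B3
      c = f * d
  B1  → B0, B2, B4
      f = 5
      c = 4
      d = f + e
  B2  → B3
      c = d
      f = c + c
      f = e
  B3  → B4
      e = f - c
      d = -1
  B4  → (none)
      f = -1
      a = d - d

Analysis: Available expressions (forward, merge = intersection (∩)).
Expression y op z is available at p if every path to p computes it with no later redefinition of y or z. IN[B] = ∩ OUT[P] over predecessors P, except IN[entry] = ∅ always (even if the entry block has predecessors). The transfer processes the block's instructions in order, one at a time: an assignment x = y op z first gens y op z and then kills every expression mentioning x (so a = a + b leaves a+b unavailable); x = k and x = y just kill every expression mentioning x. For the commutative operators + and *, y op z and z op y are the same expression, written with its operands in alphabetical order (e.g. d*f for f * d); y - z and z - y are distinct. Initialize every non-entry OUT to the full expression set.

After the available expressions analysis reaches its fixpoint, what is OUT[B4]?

Per-block solution:
  B0: | IN={} | OUT={d*f}
  B1: | IN={d*f} | OUT={e+f}
  B2: | IN={e+f} | OUT={c+c}
  B3: | IN={} | OUT={f-c}
  B4: | IN={} | OUT={d-d}

Merge at B4: IN[B4] = OUT[B1] ∩ OUT[B3] = {}
Applying B4's transfer function to that IN value gives OUT[B4] (row B4 above).

Answer: {d-d}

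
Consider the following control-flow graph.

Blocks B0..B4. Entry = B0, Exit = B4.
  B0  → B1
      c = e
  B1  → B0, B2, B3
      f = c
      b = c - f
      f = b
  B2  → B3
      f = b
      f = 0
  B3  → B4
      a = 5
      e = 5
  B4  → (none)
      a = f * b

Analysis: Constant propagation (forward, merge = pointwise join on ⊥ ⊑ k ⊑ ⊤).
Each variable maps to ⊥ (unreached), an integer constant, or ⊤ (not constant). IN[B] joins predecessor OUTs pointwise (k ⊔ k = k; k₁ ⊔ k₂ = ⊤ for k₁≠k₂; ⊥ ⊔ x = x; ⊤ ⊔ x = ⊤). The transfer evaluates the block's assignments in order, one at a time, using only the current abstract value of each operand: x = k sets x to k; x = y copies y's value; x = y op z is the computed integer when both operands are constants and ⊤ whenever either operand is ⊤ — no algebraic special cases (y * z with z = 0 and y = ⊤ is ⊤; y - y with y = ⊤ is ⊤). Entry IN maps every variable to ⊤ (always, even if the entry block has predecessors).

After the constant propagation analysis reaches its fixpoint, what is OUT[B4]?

Answer: {a: ⊤, b: ⊤, c: ⊤, d: ⊤, e: 5, f: ⊤}

Derivation:
Fixpoint table:
  B0:   IN=(all ⊤)   OUT=(all ⊤)
  B1:   IN=(all ⊤)   OUT=(all ⊤)
  B2:   IN=(all ⊤)   OUT={f:0; rest ⊤}
  B3:   IN=(all ⊤)   OUT={a:5, e:5; rest ⊤}
  B4:   IN={a:5, e:5; rest ⊤}   OUT={e:5; rest ⊤}

Merge at B4: IN[B4] = OUT[B3] = {a: 5, b: ⊤, c: ⊤, d: ⊤, e: 5, f: ⊤}
Applying B4's transfer function to that IN value gives OUT[B4] (row B4 above).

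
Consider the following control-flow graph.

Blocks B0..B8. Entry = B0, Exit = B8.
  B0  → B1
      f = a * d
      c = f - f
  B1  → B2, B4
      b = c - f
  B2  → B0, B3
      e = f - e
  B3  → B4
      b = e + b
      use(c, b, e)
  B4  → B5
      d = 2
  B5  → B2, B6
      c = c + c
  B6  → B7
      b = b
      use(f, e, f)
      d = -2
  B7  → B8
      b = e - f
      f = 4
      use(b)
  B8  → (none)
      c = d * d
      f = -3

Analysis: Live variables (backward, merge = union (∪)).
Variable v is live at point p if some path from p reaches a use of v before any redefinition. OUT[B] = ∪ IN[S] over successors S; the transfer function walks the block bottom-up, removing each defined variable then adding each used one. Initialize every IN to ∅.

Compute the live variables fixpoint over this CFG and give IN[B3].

Converged values:
  B0:   IN={a, d, e}   OUT={a, c, d, e, f}
  B1:   IN={a, c, d, e, f}   OUT={a, b, c, d, e, f}
  B2:   IN={a, b, c, d, e, f}   OUT={a, b, c, d, e, f}
  B3:   IN={a, b, c, e, f}   OUT={a, b, c, e, f}
  B4:   IN={a, b, c, e, f}   OUT={a, b, c, d, e, f}
  B5:   IN={a, b, c, d, e, f}   OUT={a, b, c, d, e, f}
  B6:   IN={b, e, f}   OUT={d, e, f}
  B7:   IN={d, e, f}   OUT={d}
  B8:   IN={d}   OUT={}

Merge at B3: OUT[B3] = IN[B4] = {a, b, c, e, f}
Applying B3's transfer function to that OUT value gives IN[B3] (row B3 above).

Answer: {a, b, c, e, f}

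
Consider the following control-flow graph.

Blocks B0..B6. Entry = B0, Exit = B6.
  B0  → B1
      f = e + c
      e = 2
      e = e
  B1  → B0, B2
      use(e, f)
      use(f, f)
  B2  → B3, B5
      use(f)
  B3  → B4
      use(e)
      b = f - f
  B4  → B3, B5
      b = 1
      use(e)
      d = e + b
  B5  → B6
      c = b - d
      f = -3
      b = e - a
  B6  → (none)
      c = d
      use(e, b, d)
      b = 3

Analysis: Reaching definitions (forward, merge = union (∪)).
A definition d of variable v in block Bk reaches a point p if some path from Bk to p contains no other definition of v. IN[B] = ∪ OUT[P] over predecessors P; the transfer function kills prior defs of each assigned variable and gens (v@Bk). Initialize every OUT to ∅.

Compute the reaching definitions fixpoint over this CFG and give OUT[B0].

Converged values:
  B0:  IN={e@B0, f@B0}  OUT={e@B0, f@B0}
  B1:  IN={e@B0, f@B0}  OUT={e@B0, f@B0}
  B2:  IN={e@B0, f@B0}  OUT={e@B0, f@B0}
  B3:  IN={b@B4, d@B4, e@B0, f@B0}  OUT={b@B3, d@B4, e@B0, f@B0}
  B4:  IN={b@B3, d@B4, e@B0, f@B0}  OUT={b@B4, d@B4, e@B0, f@B0}
  B5:  IN={b@B4, d@B4, e@B0, f@B0}  OUT={b@B5, c@B5, d@B4, e@B0, f@B5}
  B6:  IN={b@B5, c@B5, d@B4, e@B0, f@B5}  OUT={b@B6, c@B6, d@B4, e@B0, f@B5}

Merge at B0 (entry node, so the boundary value {} is joined with the incoming edge(s)): IN[B0] = {} ⊔ OUT[B1] = {e@B0, f@B0}
Applying B0's transfer function to that IN value gives OUT[B0] (row B0 above).

Answer: {e@B0, f@B0}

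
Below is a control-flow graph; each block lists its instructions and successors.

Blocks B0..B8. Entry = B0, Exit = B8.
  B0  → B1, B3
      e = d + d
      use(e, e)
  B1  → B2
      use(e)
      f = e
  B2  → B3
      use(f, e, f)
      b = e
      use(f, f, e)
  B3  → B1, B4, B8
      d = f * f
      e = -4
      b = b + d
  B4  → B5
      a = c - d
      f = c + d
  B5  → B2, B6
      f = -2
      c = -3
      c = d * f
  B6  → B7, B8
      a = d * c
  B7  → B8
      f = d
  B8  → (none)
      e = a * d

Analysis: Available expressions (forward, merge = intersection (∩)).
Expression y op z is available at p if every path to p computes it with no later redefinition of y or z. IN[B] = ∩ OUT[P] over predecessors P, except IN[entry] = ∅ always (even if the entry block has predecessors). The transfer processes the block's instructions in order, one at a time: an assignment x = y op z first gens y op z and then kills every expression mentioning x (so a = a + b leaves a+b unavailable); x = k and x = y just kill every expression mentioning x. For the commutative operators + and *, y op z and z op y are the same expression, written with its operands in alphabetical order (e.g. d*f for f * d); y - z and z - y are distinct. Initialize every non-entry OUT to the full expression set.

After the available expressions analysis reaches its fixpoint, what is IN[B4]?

Fixpoint table:
  B0: | IN={} | OUT={d+d}
  B1: | IN={} | OUT={}
  B2: | IN={} | OUT={}
  B3: | IN={} | OUT={f*f}
  B4: | IN={f*f} | OUT={c+d, c-d}
  B5: | IN={c+d, c-d} | OUT={d*f}
  B6: | IN={d*f} | OUT={c*d, d*f}
  B7: | IN={c*d, d*f} | OUT={c*d}
  B8: | IN={} | OUT={a*d}

Merge at B4: IN[B4] = OUT[B3] = {f*f}

Answer: {f*f}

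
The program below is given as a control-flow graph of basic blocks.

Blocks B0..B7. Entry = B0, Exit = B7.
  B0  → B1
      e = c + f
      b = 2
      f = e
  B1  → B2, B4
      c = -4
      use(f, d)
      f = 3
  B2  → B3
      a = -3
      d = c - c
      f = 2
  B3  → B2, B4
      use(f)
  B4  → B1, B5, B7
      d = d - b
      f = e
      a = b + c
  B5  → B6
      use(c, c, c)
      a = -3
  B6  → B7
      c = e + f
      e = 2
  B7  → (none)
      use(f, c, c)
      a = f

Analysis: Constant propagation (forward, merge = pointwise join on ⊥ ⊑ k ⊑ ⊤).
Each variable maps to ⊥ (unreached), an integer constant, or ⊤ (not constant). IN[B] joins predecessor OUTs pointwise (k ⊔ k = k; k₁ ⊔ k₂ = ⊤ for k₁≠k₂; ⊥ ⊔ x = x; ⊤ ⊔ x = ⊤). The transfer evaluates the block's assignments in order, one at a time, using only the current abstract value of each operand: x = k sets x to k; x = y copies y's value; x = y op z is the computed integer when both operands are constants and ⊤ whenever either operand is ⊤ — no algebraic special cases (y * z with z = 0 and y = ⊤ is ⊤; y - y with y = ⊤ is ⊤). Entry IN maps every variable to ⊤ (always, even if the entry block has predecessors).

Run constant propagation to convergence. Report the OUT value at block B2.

Per-block solution:
  B0:  IN=(all ⊤)  OUT={b:2; rest ⊤}
  B1:  IN={b:2; rest ⊤}  OUT={b:2, c:-4, f:3; rest ⊤}
  B2:  IN={b:2, c:-4; rest ⊤}  OUT={a:-3, b:2, c:-4, d:0, f:2; rest ⊤}
  B3:  IN={a:-3, b:2, c:-4, d:0, f:2; rest ⊤}  OUT={a:-3, b:2, c:-4, d:0, f:2; rest ⊤}
  B4:  IN={b:2, c:-4; rest ⊤}  OUT={a:-2, b:2, c:-4; rest ⊤}
  B5:  IN={a:-2, b:2, c:-4; rest ⊤}  OUT={a:-3, b:2, c:-4; rest ⊤}
  B6:  IN={a:-3, b:2, c:-4; rest ⊤}  OUT={a:-3, b:2, e:2; rest ⊤}
  B7:  IN={b:2; rest ⊤}  OUT={b:2; rest ⊤}

Merge at B2: IN[B2] = OUT[B1] ⊔ OUT[B3] = {a: ⊤, b: 2, c: -4, d: ⊤, e: ⊤, f: ⊤}
Applying B2's transfer function to that IN value gives OUT[B2] (row B2 above).

Answer: {a: -3, b: 2, c: -4, d: 0, e: ⊤, f: 2}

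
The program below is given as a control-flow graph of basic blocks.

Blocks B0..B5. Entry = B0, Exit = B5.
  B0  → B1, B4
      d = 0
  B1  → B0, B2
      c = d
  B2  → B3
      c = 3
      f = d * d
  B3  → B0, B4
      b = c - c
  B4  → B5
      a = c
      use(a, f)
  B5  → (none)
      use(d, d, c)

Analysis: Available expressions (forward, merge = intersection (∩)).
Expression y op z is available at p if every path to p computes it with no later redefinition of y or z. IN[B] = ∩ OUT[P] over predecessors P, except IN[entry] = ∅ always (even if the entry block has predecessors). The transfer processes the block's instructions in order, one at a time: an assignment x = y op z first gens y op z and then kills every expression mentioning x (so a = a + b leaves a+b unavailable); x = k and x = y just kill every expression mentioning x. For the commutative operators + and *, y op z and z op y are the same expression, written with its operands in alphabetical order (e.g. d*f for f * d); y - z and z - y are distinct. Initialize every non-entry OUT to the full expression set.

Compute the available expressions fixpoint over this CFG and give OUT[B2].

Answer: {d*d}

Derivation:
Fixpoint table:
  B0:   IN={}   OUT={}
  B1:   IN={}   OUT={}
  B2:   IN={}   OUT={d*d}
  B3:   IN={d*d}   OUT={c-c, d*d}
  B4:   IN={}   OUT={}
  B5:   IN={}   OUT={}

Merge at B2: IN[B2] = OUT[B1] = {}
Applying B2's transfer function to that IN value gives OUT[B2] (row B2 above).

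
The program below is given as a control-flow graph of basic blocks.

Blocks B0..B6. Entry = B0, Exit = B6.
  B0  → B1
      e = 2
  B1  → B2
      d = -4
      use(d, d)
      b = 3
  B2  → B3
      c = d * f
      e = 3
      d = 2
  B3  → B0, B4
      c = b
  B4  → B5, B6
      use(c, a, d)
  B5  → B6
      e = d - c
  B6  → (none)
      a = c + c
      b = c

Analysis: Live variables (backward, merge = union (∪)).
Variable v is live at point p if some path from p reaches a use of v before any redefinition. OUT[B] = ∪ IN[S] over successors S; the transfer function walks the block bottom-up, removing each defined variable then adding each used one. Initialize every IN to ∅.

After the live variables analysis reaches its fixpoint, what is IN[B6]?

Converged values:
  B0: | IN={a, f} | OUT={a, f}
  B1: | IN={a, f} | OUT={a, b, d, f}
  B2: | IN={a, b, d, f} | OUT={a, b, d, f}
  B3: | IN={a, b, d, f} | OUT={a, c, d, f}
  B4: | IN={a, c, d} | OUT={c, d}
  B5: | IN={c, d} | OUT={c}
  B6: | IN={c} | OUT={}

B6 is the boundary node: OUT[B6] = {}
Applying B6's transfer function to that OUT value gives IN[B6] (row B6 above).

Answer: {c}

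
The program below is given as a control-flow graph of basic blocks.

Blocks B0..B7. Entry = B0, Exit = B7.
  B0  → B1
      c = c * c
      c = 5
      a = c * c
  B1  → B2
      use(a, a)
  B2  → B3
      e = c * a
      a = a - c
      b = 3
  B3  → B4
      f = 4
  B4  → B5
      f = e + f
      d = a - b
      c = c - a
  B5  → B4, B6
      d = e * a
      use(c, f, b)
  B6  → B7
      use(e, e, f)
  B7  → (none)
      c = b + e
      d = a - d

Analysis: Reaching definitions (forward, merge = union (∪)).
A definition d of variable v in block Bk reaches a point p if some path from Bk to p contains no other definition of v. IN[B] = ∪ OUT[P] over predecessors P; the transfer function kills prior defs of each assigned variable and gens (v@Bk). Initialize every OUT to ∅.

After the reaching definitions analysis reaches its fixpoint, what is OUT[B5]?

Fixpoint table:
  B0: | IN={} | OUT={a@B0, c@B0}
  B1: | IN={a@B0, c@B0} | OUT={a@B0, c@B0}
  B2: | IN={a@B0, c@B0} | OUT={a@B2, b@B2, c@B0, e@B2}
  B3: | IN={a@B2, b@B2, c@B0, e@B2} | OUT={a@B2, b@B2, c@B0, e@B2, f@B3}
  B4: | IN={a@B2, b@B2, c@B0, c@B4, d@B5, e@B2, f@B3, f@B4} | OUT={a@B2, b@B2, c@B4, d@B4, e@B2, f@B4}
  B5: | IN={a@B2, b@B2, c@B4, d@B4, e@B2, f@B4} | OUT={a@B2, b@B2, c@B4, d@B5, e@B2, f@B4}
  B6: | IN={a@B2, b@B2, c@B4, d@B5, e@B2, f@B4} | OUT={a@B2, b@B2, c@B4, d@B5, e@B2, f@B4}
  B7: | IN={a@B2, b@B2, c@B4, d@B5, e@B2, f@B4} | OUT={a@B2, b@B2, c@B7, d@B7, e@B2, f@B4}

Merge at B5: IN[B5] = OUT[B4] = {a@B2, b@B2, c@B4, d@B4, e@B2, f@B4}
Applying B5's transfer function to that IN value gives OUT[B5] (row B5 above).

Answer: {a@B2, b@B2, c@B4, d@B5, e@B2, f@B4}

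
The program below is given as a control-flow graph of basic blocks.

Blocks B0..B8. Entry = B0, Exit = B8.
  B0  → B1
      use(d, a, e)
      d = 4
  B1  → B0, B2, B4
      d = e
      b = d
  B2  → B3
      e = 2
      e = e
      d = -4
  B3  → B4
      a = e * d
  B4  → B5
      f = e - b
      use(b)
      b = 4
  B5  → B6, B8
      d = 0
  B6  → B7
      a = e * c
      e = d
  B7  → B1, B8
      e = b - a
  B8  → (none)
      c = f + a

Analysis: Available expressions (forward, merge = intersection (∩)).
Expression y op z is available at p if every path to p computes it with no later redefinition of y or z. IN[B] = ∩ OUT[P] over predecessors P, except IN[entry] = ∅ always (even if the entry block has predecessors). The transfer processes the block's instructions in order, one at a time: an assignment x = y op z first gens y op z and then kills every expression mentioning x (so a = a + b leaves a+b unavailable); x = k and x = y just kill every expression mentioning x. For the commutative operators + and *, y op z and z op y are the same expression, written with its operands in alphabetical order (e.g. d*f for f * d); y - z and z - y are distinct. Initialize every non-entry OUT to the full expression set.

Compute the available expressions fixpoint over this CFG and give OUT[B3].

Per-block solution:
  B0:   IN={}   OUT={}
  B1:   IN={}   OUT={}
  B2:   IN={}   OUT={}
  B3:   IN={}   OUT={d*e}
  B4:   IN={}   OUT={}
  B5:   IN={}   OUT={}
  B6:   IN={}   OUT={}
  B7:   IN={}   OUT={b-a}
  B8:   IN={}   OUT={a+f}

Merge at B3: IN[B3] = OUT[B2] = {}
Applying B3's transfer function to that IN value gives OUT[B3] (row B3 above).

Answer: {d*e}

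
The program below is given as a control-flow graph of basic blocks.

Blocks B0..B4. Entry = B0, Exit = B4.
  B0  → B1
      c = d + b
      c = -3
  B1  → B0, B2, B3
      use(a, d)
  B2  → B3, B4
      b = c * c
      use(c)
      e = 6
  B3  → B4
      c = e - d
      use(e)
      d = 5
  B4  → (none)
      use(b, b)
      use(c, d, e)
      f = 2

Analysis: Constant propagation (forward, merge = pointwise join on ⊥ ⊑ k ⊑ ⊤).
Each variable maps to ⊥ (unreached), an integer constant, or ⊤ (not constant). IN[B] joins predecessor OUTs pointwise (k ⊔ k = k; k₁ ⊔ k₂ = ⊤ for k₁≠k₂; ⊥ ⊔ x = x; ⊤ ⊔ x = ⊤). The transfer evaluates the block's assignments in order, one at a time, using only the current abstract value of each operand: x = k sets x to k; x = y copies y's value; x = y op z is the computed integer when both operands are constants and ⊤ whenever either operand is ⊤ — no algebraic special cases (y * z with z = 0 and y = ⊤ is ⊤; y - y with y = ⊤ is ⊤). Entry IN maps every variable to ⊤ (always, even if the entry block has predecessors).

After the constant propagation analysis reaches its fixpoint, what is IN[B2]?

Answer: {a: ⊤, b: ⊤, c: -3, d: ⊤, e: ⊤, f: ⊤}

Derivation:
Converged values:
  B0: | IN=(all ⊤) | OUT={c:-3; rest ⊤}
  B1: | IN={c:-3; rest ⊤} | OUT={c:-3; rest ⊤}
  B2: | IN={c:-3; rest ⊤} | OUT={b:9, c:-3, e:6; rest ⊤}
  B3: | IN={c:-3; rest ⊤} | OUT={d:5; rest ⊤}
  B4: | IN=(all ⊤) | OUT={f:2; rest ⊤}

Merge at B2: IN[B2] = OUT[B1] = {a: ⊤, b: ⊤, c: -3, d: ⊤, e: ⊤, f: ⊤}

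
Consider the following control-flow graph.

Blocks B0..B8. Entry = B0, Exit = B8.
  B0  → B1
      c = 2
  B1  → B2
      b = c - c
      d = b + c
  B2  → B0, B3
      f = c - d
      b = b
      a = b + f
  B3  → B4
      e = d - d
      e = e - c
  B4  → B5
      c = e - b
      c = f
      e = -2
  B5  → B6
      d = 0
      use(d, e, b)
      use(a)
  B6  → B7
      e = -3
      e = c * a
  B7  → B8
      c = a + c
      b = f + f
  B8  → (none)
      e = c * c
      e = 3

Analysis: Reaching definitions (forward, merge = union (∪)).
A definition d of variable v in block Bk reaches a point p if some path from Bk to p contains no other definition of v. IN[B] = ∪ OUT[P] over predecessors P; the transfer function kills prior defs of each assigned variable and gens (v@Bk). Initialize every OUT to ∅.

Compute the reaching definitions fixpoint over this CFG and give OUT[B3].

Answer: {a@B2, b@B2, c@B0, d@B1, e@B3, f@B2}

Derivation:
Converged values:
  B0:  IN={a@B2, b@B2, c@B0, d@B1, f@B2}  OUT={a@B2, b@B2, c@B0, d@B1, f@B2}
  B1:  IN={a@B2, b@B2, c@B0, d@B1, f@B2}  OUT={a@B2, b@B1, c@B0, d@B1, f@B2}
  B2:  IN={a@B2, b@B1, c@B0, d@B1, f@B2}  OUT={a@B2, b@B2, c@B0, d@B1, f@B2}
  B3:  IN={a@B2, b@B2, c@B0, d@B1, f@B2}  OUT={a@B2, b@B2, c@B0, d@B1, e@B3, f@B2}
  B4:  IN={a@B2, b@B2, c@B0, d@B1, e@B3, f@B2}  OUT={a@B2, b@B2, c@B4, d@B1, e@B4, f@B2}
  B5:  IN={a@B2, b@B2, c@B4, d@B1, e@B4, f@B2}  OUT={a@B2, b@B2, c@B4, d@B5, e@B4, f@B2}
  B6:  IN={a@B2, b@B2, c@B4, d@B5, e@B4, f@B2}  OUT={a@B2, b@B2, c@B4, d@B5, e@B6, f@B2}
  B7:  IN={a@B2, b@B2, c@B4, d@B5, e@B6, f@B2}  OUT={a@B2, b@B7, c@B7, d@B5, e@B6, f@B2}
  B8:  IN={a@B2, b@B7, c@B7, d@B5, e@B6, f@B2}  OUT={a@B2, b@B7, c@B7, d@B5, e@B8, f@B2}

Merge at B3: IN[B3] = OUT[B2] = {a@B2, b@B2, c@B0, d@B1, f@B2}
Applying B3's transfer function to that IN value gives OUT[B3] (row B3 above).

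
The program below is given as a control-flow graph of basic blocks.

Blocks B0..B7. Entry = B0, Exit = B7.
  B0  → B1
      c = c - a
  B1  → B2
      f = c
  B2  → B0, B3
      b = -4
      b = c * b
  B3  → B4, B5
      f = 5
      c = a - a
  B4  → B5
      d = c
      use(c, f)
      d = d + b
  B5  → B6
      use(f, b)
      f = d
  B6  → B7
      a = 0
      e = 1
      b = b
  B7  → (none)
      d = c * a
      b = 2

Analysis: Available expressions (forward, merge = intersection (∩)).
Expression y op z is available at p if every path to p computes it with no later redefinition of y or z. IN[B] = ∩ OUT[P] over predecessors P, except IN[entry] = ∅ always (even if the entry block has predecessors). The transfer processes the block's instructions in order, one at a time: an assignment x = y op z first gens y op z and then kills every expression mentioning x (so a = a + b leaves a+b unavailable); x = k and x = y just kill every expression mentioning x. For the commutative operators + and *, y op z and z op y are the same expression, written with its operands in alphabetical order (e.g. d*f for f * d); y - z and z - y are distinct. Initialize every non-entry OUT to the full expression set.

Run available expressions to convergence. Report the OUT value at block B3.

Fixpoint table:
  B0:   IN={}   OUT={}
  B1:   IN={}   OUT={}
  B2:   IN={}   OUT={}
  B3:   IN={}   OUT={a-a}
  B4:   IN={a-a}   OUT={a-a}
  B5:   IN={a-a}   OUT={a-a}
  B6:   IN={a-a}   OUT={}
  B7:   IN={}   OUT={a*c}

Merge at B3: IN[B3] = OUT[B2] = {}
Applying B3's transfer function to that IN value gives OUT[B3] (row B3 above).

Answer: {a-a}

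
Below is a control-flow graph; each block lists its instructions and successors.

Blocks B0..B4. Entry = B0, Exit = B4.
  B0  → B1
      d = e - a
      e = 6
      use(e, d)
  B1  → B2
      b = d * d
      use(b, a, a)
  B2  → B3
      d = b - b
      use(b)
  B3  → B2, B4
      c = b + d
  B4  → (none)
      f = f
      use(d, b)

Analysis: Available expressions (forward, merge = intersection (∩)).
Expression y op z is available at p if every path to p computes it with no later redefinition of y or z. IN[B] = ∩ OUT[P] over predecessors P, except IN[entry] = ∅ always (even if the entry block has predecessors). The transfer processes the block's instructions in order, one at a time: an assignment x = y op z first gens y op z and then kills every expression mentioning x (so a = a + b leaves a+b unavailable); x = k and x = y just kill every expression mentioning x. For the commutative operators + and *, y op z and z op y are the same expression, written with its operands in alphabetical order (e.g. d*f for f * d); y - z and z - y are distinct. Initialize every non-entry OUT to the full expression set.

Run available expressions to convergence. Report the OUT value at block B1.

Per-block solution:
  B0: | IN={} | OUT={}
  B1: | IN={} | OUT={d*d}
  B2: | IN={} | OUT={b-b}
  B3: | IN={b-b} | OUT={b+d, b-b}
  B4: | IN={b+d, b-b} | OUT={b+d, b-b}

Merge at B1: IN[B1] = OUT[B0] = {}
Applying B1's transfer function to that IN value gives OUT[B1] (row B1 above).

Answer: {d*d}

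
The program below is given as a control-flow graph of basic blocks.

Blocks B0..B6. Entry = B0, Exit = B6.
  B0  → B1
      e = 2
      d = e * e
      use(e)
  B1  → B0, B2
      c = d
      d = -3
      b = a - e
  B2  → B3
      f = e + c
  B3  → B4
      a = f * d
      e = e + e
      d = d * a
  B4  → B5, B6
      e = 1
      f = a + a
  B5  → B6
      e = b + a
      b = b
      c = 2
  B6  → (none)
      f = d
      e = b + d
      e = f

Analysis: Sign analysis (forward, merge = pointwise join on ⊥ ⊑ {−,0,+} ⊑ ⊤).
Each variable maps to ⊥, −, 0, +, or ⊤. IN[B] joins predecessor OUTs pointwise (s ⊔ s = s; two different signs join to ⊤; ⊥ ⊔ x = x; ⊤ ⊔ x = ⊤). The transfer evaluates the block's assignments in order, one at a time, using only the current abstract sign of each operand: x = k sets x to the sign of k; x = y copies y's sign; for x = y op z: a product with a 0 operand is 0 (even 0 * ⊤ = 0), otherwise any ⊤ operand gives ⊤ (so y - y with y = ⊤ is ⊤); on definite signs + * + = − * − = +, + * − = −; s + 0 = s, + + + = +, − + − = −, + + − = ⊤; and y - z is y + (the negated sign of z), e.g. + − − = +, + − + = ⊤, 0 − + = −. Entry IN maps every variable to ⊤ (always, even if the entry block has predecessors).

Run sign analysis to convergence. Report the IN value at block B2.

Answer: {a: ⊤, b: ⊤, c: +, d: -, e: +, f: ⊤}

Working:
Per-block solution:
  B0:   IN=(all ⊤)   OUT={d:+, e:+; rest ⊤}
  B1:   IN={d:+, e:+; rest ⊤}   OUT={c:+, d:-, e:+; rest ⊤}
  B2:   IN={c:+, d:-, e:+; rest ⊤}   OUT={c:+, d:-, e:+, f:+; rest ⊤}
  B3:   IN={c:+, d:-, e:+, f:+; rest ⊤}   OUT={a:-, c:+, d:+, e:+, f:+; rest ⊤}
  B4:   IN={a:-, c:+, d:+, e:+, f:+; rest ⊤}   OUT={a:-, c:+, d:+, e:+, f:-; rest ⊤}
  B5:   IN={a:-, c:+, d:+, e:+, f:-; rest ⊤}   OUT={a:-, c:+, d:+, f:-; rest ⊤}
  B6:   IN={a:-, c:+, d:+, f:-; rest ⊤}   OUT={a:-, c:+, d:+, e:+, f:+; rest ⊤}

Merge at B2: IN[B2] = OUT[B1] = {a: ⊤, b: ⊤, c: +, d: -, e: +, f: ⊤}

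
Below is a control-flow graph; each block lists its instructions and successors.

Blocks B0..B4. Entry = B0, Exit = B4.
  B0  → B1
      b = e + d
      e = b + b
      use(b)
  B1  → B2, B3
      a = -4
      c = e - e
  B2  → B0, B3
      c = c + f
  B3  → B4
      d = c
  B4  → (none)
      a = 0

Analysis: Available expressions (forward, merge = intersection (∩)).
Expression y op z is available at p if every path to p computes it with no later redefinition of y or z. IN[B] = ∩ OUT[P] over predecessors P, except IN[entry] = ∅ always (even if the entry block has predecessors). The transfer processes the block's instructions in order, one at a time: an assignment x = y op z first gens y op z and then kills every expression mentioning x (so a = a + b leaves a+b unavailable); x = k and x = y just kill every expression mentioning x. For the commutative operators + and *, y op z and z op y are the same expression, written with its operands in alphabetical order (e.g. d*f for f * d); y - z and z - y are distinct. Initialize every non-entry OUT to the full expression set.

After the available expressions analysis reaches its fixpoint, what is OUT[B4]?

Fixpoint table:
  B0: | IN={} | OUT={b+b}
  B1: | IN={b+b} | OUT={b+b, e-e}
  B2: | IN={b+b, e-e} | OUT={b+b, e-e}
  B3: | IN={b+b, e-e} | OUT={b+b, e-e}
  B4: | IN={b+b, e-e} | OUT={b+b, e-e}

Merge at B4: IN[B4] = OUT[B3] = {b+b, e-e}
Applying B4's transfer function to that IN value gives OUT[B4] (row B4 above).

Answer: {b+b, e-e}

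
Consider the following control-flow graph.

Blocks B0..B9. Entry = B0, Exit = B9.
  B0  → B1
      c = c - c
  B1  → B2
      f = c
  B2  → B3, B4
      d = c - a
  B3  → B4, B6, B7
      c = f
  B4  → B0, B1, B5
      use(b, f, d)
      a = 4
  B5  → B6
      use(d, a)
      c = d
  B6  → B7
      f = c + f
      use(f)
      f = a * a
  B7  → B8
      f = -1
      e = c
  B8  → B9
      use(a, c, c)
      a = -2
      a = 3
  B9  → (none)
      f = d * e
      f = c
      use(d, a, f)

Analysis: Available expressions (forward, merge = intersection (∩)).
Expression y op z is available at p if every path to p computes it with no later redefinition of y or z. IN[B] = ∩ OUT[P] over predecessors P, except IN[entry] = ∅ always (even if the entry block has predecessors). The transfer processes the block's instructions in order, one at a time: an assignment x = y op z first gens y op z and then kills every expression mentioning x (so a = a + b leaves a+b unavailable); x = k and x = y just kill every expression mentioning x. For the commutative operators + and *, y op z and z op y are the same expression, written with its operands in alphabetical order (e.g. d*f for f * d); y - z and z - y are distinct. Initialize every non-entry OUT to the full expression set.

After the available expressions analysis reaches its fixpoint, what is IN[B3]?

Converged values:
  B0: | IN={} | OUT={}
  B1: | IN={} | OUT={}
  B2: | IN={} | OUT={c-a}
  B3: | IN={c-a} | OUT={}
  B4: | IN={} | OUT={}
  B5: | IN={} | OUT={}
  B6: | IN={} | OUT={a*a}
  B7: | IN={} | OUT={}
  B8: | IN={} | OUT={}
  B9: | IN={} | OUT={d*e}

Merge at B3: IN[B3] = OUT[B2] = {c-a}

Answer: {c-a}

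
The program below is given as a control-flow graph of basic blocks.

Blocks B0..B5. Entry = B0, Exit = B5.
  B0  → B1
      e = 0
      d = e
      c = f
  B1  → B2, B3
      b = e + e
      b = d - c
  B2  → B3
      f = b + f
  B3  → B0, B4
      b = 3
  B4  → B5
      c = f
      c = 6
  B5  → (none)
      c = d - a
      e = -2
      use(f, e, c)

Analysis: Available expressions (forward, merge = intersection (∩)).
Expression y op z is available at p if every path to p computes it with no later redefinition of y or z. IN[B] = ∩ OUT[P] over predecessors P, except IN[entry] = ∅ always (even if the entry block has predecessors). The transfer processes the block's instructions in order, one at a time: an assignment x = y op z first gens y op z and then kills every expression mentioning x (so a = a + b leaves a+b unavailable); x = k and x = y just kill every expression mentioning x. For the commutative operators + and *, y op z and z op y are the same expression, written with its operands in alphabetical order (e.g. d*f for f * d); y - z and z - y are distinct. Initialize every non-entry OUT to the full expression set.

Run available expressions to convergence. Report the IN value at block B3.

Answer: {d-c, e+e}

Working:
Fixpoint table:
  B0:  IN={}  OUT={}
  B1:  IN={}  OUT={d-c, e+e}
  B2:  IN={d-c, e+e}  OUT={d-c, e+e}
  B3:  IN={d-c, e+e}  OUT={d-c, e+e}
  B4:  IN={d-c, e+e}  OUT={e+e}
  B5:  IN={e+e}  OUT={d-a}

Merge at B3: IN[B3] = OUT[B1] ∩ OUT[B2] = {d-c, e+e}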